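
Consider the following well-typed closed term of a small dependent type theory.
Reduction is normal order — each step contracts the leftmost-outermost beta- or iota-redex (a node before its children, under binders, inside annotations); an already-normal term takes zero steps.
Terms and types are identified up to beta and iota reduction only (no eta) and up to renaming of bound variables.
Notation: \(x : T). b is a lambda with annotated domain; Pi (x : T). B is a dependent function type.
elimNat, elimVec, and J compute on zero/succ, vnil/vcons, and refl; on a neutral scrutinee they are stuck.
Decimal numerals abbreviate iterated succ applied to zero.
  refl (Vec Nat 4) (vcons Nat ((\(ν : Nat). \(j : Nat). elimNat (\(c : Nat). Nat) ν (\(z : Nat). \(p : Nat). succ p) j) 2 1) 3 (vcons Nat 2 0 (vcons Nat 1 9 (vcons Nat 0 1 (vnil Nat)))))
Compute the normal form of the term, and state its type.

reduced normal form:
  refl (Vec Nat 4) (vcons Nat 3 3 (vcons Nat 2 0 (vcons Nat 1 9 (vcons Nat 0 1 (vnil Nat)))))
type:
  Eq (Vec Nat 4) (vcons Nat 3 3 (vcons Nat 2 0 (vcons Nat 1 9 (vcons Nat 0 1 (vnil Nat))))) (vcons Nat 3 3 (vcons Nat 2 0 (vcons Nat 1 9 (vcons Nat 0 1 (vnil Nat)))))


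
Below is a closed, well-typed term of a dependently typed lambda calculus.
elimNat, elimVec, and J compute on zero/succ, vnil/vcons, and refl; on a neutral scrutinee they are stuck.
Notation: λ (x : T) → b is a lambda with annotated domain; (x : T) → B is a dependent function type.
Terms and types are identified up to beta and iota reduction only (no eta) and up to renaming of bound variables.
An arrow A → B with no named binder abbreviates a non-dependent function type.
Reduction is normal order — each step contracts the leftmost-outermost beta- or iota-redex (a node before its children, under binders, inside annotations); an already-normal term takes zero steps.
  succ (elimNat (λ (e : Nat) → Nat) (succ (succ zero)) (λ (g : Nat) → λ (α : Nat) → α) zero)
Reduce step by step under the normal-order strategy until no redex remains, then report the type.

normal-order reduction sequence:
  succ (elimNat (λ (e : Nat) → Nat) (succ (succ zero)) (λ (g : Nat) → λ (α : Nat) → α) zero)
  ~> succ (succ (succ zero))
the term's type:
  Nat


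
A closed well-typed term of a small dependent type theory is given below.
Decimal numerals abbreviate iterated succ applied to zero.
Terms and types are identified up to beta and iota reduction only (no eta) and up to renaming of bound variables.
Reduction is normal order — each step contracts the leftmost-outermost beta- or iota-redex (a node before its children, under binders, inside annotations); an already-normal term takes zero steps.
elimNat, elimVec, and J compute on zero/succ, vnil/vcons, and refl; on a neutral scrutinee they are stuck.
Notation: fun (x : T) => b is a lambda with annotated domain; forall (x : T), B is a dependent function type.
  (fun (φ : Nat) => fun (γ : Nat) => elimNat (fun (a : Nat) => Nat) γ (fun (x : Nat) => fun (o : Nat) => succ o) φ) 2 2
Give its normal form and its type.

reduced normal form:
  4
the term's type:
  Nat
observation: 9 normal-order steps normalize the term, beginning with a beta-redex.


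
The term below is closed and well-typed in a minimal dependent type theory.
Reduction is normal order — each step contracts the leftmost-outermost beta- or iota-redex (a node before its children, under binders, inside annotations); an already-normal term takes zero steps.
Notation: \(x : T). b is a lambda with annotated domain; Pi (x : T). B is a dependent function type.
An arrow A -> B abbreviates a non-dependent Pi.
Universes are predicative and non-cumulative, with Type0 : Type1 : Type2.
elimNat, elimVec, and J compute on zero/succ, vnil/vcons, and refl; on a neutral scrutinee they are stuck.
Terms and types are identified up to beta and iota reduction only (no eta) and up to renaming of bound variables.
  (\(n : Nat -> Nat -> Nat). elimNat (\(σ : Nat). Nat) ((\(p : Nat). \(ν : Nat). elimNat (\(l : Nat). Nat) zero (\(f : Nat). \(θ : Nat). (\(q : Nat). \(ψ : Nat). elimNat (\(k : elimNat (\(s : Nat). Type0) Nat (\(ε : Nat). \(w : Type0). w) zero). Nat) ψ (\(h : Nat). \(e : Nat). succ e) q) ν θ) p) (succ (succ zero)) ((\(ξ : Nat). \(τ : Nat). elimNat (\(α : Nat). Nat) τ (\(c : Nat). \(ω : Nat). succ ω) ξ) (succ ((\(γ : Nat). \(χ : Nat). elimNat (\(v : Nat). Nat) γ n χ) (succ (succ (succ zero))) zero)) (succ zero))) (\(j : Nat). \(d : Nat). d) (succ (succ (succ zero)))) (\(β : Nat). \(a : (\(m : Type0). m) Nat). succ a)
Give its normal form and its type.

normal form:
  succ (succ (succ (succ (succ (succ (succ (succ (succ (succ zero)))))))))
the term's type:
  Nat
observation: reduction starts at a beta-redex, and 94 normal-order steps reach the normal form.


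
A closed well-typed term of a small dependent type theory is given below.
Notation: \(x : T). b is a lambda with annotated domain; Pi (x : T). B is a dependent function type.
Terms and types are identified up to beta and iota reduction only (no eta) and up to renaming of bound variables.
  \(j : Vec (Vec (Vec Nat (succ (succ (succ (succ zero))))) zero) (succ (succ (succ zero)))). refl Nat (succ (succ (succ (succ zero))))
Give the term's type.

the term's type:
  Pi (j : Vec (Vec (Vec Nat (succ (succ (succ (succ zero))))) zero) (succ (succ (succ zero)))). Eq Nat (succ (succ (succ (succ zero)))) (succ (succ (succ (succ zero))))


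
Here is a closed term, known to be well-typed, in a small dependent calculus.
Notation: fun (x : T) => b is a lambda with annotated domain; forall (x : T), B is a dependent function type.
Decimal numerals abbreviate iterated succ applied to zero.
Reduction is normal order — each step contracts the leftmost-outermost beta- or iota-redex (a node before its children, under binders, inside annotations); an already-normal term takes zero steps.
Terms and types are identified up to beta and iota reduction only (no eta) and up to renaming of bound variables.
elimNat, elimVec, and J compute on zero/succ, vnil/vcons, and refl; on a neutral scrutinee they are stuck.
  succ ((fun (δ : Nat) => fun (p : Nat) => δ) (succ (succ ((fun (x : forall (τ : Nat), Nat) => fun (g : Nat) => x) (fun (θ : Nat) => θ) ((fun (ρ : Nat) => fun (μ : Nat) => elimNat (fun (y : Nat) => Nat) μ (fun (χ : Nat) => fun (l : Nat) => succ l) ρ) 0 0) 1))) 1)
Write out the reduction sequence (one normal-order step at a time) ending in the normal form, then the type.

normal-order reduction sequence:
  succ ((fun (δ : Nat) => fun (p : Nat) => δ) (succ (succ ((fun (x : forall (τ : Nat), Nat) => fun (g : Nat) => x) (fun (θ : Nat) => θ) ((fun (ρ : Nat) => fun (μ : Nat) => elimNat (fun (y : Nat) => Nat) μ (fun (χ : Nat) => fun (l : Nat) => succ l) ρ) 0 0) 1))) 1)
  ~> succ ((fun (δ : Nat) => succ (succ ((fun (p : forall (x : Nat), Nat) => fun (τ : Nat) => p) (fun (g : Nat) => g) ((fun (θ : Nat) => fun (ρ : Nat) => elimNat (fun (μ : Nat) => Nat) ρ (fun (y : Nat) => fun (χ : Nat) => succ χ) θ) 0 0) 1))) 1)
  ~> succ (succ (succ ((fun (δ : forall (p : Nat), Nat) => fun (x : Nat) => δ) (fun (τ : Nat) => τ) ((fun (g : Nat) => fun (θ : Nat) => elimNat (fun (ρ : Nat) => Nat) θ (fun (μ : Nat) => fun (y : Nat) => succ y) g) 0 0) 1)))
  ~> succ (succ (succ ((fun (δ : Nat) => fun (p : Nat) => p) ((fun (x : Nat) => fun (τ : Nat) => elimNat (fun (g : Nat) => Nat) τ (fun (θ : Nat) => fun (ρ : Nat) => succ ρ) x) 0 0) 1)))
  ~> succ (succ (succ ((fun (δ : Nat) => δ) 1)))
  ~> 4
type:
  Nat


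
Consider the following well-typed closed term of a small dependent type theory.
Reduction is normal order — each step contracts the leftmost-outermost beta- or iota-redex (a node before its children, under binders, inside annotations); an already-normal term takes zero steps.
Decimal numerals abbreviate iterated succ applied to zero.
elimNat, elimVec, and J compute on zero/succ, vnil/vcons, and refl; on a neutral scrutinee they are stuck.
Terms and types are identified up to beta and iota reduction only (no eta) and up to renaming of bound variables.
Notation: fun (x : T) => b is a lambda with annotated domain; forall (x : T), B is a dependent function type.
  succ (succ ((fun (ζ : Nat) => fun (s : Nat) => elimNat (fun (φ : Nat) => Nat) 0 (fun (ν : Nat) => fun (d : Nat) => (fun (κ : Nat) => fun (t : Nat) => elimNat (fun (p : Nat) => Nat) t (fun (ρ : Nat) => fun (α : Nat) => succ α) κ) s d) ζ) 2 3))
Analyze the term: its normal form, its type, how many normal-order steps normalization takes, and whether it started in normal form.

normal form:
  8
type:
  Nat
normal-order step count: 33
term was already normal: no
first contracted redex: a beta-redex


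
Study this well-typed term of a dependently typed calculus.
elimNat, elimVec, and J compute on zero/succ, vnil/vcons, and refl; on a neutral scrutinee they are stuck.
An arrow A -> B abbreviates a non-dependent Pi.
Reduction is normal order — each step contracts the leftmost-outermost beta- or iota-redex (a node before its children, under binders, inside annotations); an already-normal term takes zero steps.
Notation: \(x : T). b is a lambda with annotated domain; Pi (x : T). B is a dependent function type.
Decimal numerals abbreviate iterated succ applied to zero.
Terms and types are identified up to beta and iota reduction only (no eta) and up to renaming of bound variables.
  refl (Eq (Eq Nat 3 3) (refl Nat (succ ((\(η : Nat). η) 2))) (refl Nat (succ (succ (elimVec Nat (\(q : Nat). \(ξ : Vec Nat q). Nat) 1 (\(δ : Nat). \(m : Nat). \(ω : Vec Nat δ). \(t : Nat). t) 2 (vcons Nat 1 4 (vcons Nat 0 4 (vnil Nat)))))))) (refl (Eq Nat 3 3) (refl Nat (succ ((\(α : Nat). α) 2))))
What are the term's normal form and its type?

reduced normal form:
  refl (Eq (Eq Nat 3 3) (refl Nat 3) (refl Nat 3)) (refl (Eq Nat 3 3) (refl Nat 3))
type:
  Eq (Eq (Eq Nat 3 3) (refl Nat 3) (refl Nat 3)) (refl (Eq Nat 3 3) (refl Nat 3)) (refl (Eq Nat 3 3) (refl Nat 3))


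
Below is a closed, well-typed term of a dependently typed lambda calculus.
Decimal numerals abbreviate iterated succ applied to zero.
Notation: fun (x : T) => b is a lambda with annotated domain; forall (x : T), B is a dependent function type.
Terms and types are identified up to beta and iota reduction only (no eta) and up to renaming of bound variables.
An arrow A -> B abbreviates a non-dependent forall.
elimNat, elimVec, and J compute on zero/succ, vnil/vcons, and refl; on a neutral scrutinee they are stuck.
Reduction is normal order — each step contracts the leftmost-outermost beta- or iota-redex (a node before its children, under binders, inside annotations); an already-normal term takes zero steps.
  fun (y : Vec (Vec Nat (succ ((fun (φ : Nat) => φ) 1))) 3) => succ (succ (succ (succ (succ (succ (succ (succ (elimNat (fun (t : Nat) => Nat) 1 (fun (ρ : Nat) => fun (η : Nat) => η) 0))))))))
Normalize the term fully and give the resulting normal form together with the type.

resulting normal form:
  fun (y : Vec (Vec Nat 2) 3) => 9
inferred type:
  Vec (Vec Nat 2) 3 -> Nat


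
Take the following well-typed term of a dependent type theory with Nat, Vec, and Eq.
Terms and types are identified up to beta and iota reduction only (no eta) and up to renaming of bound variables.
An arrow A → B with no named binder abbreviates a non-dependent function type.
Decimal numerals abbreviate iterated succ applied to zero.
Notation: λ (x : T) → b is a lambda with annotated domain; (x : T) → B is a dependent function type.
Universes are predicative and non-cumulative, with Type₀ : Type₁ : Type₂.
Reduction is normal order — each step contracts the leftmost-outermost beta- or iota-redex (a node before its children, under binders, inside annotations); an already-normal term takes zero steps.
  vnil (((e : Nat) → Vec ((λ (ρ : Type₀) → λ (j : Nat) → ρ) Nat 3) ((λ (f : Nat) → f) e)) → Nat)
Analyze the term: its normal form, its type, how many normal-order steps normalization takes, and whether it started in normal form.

normal form:
  vnil (((e : Nat) → Vec Nat e) → Nat)
type:
  Vec (((e : Nat) → Vec Nat e) → Nat) 0
normal-order step count: 3
already normal: no
first contracted redex: a beta-redex


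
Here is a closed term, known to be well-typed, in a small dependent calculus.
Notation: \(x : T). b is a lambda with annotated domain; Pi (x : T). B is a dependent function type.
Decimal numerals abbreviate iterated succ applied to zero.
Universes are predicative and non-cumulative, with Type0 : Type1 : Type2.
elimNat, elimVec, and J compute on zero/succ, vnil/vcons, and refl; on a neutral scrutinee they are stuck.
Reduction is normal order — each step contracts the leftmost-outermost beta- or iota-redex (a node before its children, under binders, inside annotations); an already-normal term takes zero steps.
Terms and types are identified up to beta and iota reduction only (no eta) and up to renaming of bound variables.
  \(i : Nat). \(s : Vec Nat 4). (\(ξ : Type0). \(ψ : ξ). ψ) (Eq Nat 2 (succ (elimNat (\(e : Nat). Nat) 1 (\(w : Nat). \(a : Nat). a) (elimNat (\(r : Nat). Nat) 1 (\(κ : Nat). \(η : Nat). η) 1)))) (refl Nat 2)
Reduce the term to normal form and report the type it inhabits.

normal form:
  \(i : Nat). \(s : Vec Nat 4). refl Nat 2
inferred type:
  Pi (i : Nat). Pi (s : Vec Nat 4). Eq Nat 2 2


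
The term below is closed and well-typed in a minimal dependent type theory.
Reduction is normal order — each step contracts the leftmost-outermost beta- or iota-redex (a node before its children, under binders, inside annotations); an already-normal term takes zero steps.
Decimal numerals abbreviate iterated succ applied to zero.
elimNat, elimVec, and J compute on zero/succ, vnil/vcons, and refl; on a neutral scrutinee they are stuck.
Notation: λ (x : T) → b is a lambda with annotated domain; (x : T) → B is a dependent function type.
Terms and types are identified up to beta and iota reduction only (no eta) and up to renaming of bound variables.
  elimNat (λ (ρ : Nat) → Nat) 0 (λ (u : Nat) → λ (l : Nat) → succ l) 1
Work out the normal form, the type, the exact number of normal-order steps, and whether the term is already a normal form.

normal form:
  1
inferred type:
  Nat
normal-order step count: 4
started in normal form: no
first redex: an elimNat iota-redex


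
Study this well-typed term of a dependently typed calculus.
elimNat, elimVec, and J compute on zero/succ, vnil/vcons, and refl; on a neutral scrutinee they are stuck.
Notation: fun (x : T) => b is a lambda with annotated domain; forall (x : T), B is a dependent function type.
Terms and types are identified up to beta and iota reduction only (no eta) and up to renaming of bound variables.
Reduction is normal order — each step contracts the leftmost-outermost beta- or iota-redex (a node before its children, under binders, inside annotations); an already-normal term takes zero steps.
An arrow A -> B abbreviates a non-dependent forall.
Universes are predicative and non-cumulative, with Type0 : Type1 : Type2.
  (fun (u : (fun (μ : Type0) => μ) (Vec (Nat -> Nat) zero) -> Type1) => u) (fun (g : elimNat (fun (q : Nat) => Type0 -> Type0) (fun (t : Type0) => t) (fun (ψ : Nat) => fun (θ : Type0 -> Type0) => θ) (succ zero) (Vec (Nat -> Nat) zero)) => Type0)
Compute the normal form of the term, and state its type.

resulting normal form:
  fun (u : Vec (Nat -> Nat) zero) => Type0
the term's type:
  Vec (Nat -> Nat) zero -> Type1


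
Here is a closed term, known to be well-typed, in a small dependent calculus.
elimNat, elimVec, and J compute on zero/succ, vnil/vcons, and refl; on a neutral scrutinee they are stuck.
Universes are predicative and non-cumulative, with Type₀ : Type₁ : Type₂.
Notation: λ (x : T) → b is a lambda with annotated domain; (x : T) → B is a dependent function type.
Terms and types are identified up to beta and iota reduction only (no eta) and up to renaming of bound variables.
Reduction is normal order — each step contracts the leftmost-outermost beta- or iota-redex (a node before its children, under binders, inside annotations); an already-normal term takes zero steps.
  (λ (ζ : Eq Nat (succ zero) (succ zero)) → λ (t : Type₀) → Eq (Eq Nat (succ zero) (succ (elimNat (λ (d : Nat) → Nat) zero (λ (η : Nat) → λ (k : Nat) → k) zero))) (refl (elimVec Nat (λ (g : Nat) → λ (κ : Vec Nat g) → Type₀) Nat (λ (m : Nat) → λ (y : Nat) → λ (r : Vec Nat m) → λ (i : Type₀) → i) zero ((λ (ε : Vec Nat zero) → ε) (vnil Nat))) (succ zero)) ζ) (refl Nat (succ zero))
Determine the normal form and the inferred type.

normal form:
  λ (ζ : Type₀) → Eq (Eq Nat (succ zero) (succ zero)) (refl Nat (succ zero)) (refl Nat (succ zero))
inferred type:
  (ζ : Type₀) → Type₀
observation: the leftmost-outermost redex is a beta-redex, and normalization takes 4 steps.


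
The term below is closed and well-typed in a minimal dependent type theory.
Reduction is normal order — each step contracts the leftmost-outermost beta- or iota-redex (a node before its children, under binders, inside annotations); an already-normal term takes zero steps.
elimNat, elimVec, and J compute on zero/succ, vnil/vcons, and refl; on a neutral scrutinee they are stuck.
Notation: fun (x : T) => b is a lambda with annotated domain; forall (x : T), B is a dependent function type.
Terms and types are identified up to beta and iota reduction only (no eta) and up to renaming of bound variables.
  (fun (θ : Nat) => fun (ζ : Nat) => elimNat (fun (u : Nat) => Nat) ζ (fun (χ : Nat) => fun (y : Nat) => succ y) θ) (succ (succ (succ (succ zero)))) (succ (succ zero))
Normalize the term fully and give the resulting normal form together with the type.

resulting normal form:
  succ (succ (succ (succ (succ (succ zero)))))
inferred type:
  Nat
observation: 15 normal-order steps separate the term from its normal form.


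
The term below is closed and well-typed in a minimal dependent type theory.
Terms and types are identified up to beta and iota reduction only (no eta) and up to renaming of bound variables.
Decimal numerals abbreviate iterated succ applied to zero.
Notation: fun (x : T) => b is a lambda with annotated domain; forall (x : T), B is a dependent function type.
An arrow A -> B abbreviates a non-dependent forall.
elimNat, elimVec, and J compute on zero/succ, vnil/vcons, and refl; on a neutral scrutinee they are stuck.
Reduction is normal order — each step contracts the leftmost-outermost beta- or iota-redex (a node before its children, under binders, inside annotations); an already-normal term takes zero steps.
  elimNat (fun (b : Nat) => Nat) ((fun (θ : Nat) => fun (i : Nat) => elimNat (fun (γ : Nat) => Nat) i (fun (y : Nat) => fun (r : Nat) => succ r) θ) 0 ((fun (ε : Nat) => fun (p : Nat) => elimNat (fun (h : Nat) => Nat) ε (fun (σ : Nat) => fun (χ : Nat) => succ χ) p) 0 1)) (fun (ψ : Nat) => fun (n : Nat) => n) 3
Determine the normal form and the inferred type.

resulting normal form:
  1
the term's type:
  Nat
observation: 19 normal-order steps normalize the term, beginning with an elimNat iota-redex.


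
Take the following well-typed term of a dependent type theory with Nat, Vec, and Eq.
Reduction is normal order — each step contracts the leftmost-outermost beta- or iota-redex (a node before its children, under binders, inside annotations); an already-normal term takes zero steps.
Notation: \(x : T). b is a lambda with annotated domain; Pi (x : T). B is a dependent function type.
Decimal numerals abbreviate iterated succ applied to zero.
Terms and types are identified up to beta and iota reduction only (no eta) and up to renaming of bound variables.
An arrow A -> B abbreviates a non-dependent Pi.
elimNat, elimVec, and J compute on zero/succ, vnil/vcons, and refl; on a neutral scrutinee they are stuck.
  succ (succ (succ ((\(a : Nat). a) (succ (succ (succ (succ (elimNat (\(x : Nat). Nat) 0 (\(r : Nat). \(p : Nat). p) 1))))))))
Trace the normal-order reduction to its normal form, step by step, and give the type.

normal-order reduction:
  succ (succ (succ ((\(a : Nat). a) (succ (succ (succ (succ (elimNat (\(x : Nat). Nat) 0 (\(r : Nat). \(p : Nat). p) 1))))))))
  ~> succ (succ (succ (succ (succ (succ (succ (elimNat (\(a : Nat). Nat) 0 (\(x : Nat). \(r : Nat). r) 1)))))))
  ~> succ (succ (succ (succ (succ (succ (succ ((\(a : Nat). \(x : Nat). x) 0 (elimNat (\(r : Nat). Nat) 0 (\(p : Nat). \(ρ : Nat). ρ) 0))))))))
  ~> succ (succ (succ (succ (succ (succ (succ ((\(a : Nat). a) (elimNat (\(x : Nat). Nat) 0 (\(r : Nat). \(p : Nat). p) 0))))))))
  ~> succ (succ (succ (succ (succ (succ (succ (elimNat (\(a : Nat). Nat) 0 (\(x : Nat). \(r : Nat). r) 0)))))))
  ~> 7
type:
  Nat


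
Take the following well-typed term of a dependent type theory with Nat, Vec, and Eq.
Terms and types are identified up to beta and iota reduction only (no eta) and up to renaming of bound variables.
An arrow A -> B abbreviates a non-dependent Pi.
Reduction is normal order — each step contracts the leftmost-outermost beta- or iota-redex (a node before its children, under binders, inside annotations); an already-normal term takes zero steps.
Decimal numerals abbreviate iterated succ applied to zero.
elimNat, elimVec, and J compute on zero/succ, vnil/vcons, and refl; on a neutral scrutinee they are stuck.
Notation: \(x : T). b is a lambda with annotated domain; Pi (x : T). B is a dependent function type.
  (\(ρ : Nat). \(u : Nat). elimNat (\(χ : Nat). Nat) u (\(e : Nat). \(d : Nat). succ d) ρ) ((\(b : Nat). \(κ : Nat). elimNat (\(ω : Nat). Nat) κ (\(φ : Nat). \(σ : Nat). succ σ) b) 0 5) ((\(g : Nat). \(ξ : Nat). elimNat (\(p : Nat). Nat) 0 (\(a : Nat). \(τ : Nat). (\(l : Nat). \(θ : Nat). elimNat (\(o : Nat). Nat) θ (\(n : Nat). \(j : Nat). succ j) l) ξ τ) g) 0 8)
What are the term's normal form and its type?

resulting normal form:
  5
the term's type:
  Nat


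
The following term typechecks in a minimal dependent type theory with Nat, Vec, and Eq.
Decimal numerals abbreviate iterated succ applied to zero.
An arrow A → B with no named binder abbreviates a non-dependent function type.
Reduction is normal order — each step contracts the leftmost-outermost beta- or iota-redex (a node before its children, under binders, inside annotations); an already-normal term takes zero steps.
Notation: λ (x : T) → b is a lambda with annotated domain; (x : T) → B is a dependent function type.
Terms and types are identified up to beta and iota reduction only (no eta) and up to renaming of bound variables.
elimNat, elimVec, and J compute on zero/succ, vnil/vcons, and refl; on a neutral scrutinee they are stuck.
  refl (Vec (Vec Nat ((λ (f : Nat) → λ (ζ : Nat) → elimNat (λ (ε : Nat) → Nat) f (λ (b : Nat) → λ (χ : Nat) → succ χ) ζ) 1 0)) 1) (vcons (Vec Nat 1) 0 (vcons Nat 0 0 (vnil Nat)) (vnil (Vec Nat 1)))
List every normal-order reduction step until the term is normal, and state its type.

normal-order reduction sequence:
  refl (Vec (Vec Nat ((λ (f : Nat) → λ (ζ : Nat) → elimNat (λ (ε : Nat) → Nat) f (λ (b : Nat) → λ (χ : Nat) → succ χ) ζ) 1 0)) 1) (vcons (Vec Nat 1) 0 (vcons Nat 0 0 (vnil Nat)) (vnil (Vec Nat 1)))
  ~> refl (Vec (Vec Nat ((λ (f : Nat) → elimNat (λ (ζ : Nat) → Nat) 1 (λ (ε : Nat) → λ (b : Nat) → succ b) f) 0)) 1) (vcons (Vec Nat 1) 0 (vcons Nat 0 0 (vnil Nat)) (vnil (Vec Nat 1)))
  ~> refl (Vec (Vec Nat (elimNat (λ (f : Nat) → Nat) 1 (λ (ζ : Nat) → λ (ε : Nat) → succ ε) 0)) 1) (vcons (Vec Nat 1) 0 (vcons Nat 0 0 (vnil Nat)) (vnil (Vec Nat 1)))
  ~> refl (Vec (Vec Nat 1) 1) (vcons (Vec Nat 1) 0 (vcons Nat 0 0 (vnil Nat)) (vnil (Vec Nat 1)))
inferred type:
  Eq (Vec (Vec Nat 1) 1) (vcons (Vec Nat 1) 0 (vcons Nat 0 0 (vnil Nat)) (vnil (Vec Nat 1))) (vcons (Vec Nat 1) 0 (vcons Nat 0 0 (vnil Nat)) (vnil (Vec Nat 1)))


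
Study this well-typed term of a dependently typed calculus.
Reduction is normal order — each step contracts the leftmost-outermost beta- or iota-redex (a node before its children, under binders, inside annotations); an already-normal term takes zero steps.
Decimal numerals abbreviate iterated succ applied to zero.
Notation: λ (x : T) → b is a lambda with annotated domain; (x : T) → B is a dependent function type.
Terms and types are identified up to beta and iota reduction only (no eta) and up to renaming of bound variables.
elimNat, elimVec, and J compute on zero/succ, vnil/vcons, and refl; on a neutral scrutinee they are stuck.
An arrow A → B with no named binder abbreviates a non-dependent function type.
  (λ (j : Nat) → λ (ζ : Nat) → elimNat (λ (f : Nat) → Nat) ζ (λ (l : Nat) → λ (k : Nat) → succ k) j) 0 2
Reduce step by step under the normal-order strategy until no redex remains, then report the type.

reduction (normal order):
  (λ (j : Nat) → λ (ζ : Nat) → elimNat (λ (f : Nat) → Nat) ζ (λ (l : Nat) → λ (k : Nat) → succ k) j) 0 2
  ~> (λ (j : Nat) → elimNat (λ (ζ : Nat) → Nat) j (λ (f : Nat) → λ (l : Nat) → succ l) 0) 2
  ~> elimNat (λ (j : Nat) → Nat) 2 (λ (ζ : Nat) → λ (f : Nat) → succ f) 0
  ~> 2
inferred type:
  Nat


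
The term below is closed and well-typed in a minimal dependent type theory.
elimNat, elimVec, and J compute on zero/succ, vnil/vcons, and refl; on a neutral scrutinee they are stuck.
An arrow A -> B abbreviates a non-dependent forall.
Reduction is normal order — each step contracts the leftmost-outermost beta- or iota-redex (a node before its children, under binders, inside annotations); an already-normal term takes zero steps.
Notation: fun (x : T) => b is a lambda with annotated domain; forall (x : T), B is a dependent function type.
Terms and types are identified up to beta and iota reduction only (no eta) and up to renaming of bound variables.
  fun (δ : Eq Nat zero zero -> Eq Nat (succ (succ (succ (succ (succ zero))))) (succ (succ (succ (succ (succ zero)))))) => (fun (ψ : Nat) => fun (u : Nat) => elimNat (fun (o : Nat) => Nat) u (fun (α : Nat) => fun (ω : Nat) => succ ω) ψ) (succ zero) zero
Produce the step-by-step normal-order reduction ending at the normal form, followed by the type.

reduction (normal order):
  fun (δ : Eq Nat zero zero -> Eq Nat (succ (succ (succ (succ (succ zero))))) (succ (succ (succ (succ (succ zero)))))) => (fun (ψ : Nat) => fun (u : Nat) => elimNat (fun (o : Nat) => Nat) u (fun (α : Nat) => fun (ω : Nat) => succ ω) ψ) (succ zero) zero
  ~> fun (δ : Eq Nat zero zero -> Eq Nat (succ (succ (succ (succ (succ zero))))) (succ (succ (succ (succ (succ zero)))))) => (fun (ψ : Nat) => elimNat (fun (u : Nat) => Nat) ψ (fun (o : Nat) => fun (α : Nat) => succ α) (succ zero)) zero
  ~> fun (δ : Eq Nat zero zero -> Eq Nat (succ (succ (succ (succ (succ zero))))) (succ (succ (succ (succ (succ zero)))))) => elimNat (fun (ψ : Nat) => Nat) zero (fun (u : Nat) => fun (o : Nat) => succ o) (succ zero)
  ~> fun (δ : Eq Nat zero zero -> Eq Nat (succ (succ (succ (succ (succ zero))))) (succ (succ (succ (succ (succ zero)))))) => (fun (ψ : Nat) => fun (u : Nat) => succ u) zero (elimNat (fun (o : Nat) => Nat) zero (fun (α : Nat) => fun (ω : Nat) => succ ω) zero)
  ~> fun (δ : Eq Nat zero zero -> Eq Nat (succ (succ (succ (succ (succ zero))))) (succ (succ (succ (succ (succ zero)))))) => (fun (ψ : Nat) => succ ψ) (elimNat (fun (u : Nat) => Nat) zero (fun (o : Nat) => fun (α : Nat) => succ α) zero)
  ~> fun (δ : Eq Nat zero zero -> Eq Nat (succ (succ (succ (succ (succ zero))))) (succ (succ (succ (succ (succ zero)))))) => succ (elimNat (fun (ψ : Nat) => Nat) zero (fun (u : Nat) => fun (o : Nat) => succ o) zero)
  ~> fun (δ : Eq Nat zero zero -> Eq Nat (succ (succ (succ (succ (succ zero))))) (succ (succ (succ (succ (succ zero)))))) => succ zero
type:
  (Eq Nat zero zero -> Eq Nat (succ (succ (succ (succ (succ zero))))) (succ (succ (succ (succ (succ zero)))))) -> Nat


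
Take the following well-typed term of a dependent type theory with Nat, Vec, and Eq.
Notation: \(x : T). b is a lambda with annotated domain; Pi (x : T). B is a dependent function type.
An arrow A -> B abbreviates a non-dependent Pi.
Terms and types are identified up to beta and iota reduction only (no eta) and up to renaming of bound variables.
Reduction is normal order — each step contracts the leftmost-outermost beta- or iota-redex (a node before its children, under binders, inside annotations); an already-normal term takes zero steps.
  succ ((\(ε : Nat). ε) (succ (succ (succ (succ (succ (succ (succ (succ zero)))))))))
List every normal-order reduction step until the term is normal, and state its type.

normal-order reduction sequence:
  succ ((\(ε : Nat). ε) (succ (succ (succ (succ (succ (succ (succ (succ zero)))))))))
  ~> succ (succ (succ (succ (succ (succ (succ (succ (succ zero))))))))
type:
  Nat


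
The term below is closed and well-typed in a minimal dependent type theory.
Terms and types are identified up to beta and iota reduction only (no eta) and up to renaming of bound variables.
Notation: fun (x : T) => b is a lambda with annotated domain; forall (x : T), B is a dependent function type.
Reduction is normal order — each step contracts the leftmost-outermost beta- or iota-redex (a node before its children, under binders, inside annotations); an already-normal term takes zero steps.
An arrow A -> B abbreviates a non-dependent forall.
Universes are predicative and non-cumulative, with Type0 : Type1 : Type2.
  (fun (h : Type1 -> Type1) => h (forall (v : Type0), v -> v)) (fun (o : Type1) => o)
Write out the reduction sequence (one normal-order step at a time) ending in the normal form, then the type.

normal-order reduction sequence:
  (fun (h : Type1 -> Type1) => h (forall (v : Type0), v -> v)) (fun (o : Type1) => o)
  ~> (fun (h : Type1) => h) (forall (v : Type0), v -> v)
  ~> forall (h : Type0), h -> h
the term's type:
  Type1


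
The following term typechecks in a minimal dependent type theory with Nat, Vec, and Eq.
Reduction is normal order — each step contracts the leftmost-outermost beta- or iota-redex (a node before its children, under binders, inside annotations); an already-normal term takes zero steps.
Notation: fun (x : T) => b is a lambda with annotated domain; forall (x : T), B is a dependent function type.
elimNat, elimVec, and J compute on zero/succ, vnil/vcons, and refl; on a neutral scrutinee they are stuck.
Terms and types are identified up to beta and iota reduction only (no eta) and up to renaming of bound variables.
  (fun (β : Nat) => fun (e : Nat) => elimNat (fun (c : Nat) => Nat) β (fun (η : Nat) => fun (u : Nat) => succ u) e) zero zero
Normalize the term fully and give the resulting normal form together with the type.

reduced normal form:
  zero
inferred type:
  Nat


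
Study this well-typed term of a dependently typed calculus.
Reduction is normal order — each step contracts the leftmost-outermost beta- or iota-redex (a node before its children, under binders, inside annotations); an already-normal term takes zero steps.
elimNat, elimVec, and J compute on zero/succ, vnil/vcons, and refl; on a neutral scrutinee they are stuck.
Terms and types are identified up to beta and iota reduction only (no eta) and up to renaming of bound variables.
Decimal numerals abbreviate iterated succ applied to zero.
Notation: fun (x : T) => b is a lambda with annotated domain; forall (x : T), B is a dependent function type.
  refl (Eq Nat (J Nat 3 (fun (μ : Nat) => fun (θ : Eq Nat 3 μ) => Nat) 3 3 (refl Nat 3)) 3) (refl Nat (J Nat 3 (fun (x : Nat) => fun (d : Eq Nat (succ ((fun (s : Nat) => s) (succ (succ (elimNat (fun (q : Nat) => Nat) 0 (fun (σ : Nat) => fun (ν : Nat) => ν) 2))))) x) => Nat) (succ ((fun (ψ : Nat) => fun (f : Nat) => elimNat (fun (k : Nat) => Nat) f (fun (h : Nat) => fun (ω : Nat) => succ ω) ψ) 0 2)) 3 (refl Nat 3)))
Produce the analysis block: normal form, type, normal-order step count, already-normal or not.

resulting normal form:
  refl (Eq Nat 3 3) (refl Nat 3)
type:
  Eq (Eq Nat 3 3) (refl Nat 3) (refl Nat 3)
reduction steps (normal order): 5
started in normal form: no
first redex: a J iota-redex


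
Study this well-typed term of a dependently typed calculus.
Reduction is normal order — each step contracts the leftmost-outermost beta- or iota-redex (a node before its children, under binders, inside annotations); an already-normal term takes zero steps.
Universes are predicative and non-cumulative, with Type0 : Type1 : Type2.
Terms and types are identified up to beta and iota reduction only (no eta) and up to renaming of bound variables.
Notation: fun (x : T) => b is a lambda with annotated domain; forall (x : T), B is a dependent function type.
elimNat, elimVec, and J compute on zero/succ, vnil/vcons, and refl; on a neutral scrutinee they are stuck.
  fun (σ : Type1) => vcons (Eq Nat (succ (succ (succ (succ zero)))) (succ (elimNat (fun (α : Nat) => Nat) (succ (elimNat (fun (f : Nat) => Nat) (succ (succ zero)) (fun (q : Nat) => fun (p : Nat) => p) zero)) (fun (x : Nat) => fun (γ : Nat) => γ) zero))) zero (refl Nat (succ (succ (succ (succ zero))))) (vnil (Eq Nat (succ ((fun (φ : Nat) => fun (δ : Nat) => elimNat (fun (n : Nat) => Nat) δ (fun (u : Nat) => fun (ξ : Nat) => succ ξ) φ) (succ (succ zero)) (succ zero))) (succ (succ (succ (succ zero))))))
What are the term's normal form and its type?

normal form:
  fun (σ : Type1) => vcons (Eq Nat (succ (succ (succ (succ zero)))) (succ (succ (succ (succ zero))))) zero (refl Nat (succ (succ (succ (succ zero))))) (vnil (Eq Nat (succ (succ (succ (succ zero)))) (succ (succ (succ (succ zero))))))
type:
  forall (σ : Type1), Vec (Eq Nat (succ (succ (succ (succ zero)))) (succ (succ (succ (succ zero))))) (succ zero)
observation: the first redex contracted is an elimNat iota-redex; the normal form is reached in 11 normal-order steps.


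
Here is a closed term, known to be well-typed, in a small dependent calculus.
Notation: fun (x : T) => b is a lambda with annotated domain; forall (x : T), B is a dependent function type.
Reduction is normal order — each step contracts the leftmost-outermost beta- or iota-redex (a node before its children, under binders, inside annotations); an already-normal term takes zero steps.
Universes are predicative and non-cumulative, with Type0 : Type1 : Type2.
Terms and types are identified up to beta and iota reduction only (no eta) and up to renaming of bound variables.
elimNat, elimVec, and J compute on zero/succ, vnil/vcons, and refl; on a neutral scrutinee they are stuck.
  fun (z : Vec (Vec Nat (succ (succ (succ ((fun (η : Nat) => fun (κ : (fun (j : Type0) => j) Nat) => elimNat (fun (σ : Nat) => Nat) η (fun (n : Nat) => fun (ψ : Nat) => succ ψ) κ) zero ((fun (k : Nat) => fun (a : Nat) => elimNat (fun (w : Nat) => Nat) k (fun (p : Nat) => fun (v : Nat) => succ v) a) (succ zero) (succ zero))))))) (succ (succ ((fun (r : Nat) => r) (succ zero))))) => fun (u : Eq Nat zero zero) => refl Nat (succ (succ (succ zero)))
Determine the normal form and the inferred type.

resulting normal form:
  fun (z : Vec (Vec Nat (succ (succ (succ (succ (succ zero)))))) (succ (succ (succ zero)))) => fun (η : Eq Nat zero zero) => refl Nat (succ (succ (succ zero)))
the term's type:
  forall (z : Vec (Vec Nat (succ (succ (succ (succ (succ zero)))))) (succ (succ (succ zero)))), forall (η : Eq Nat zero zero), Eq Nat (succ (succ (succ zero))) (succ (succ (succ zero)))
observation: the leftmost-outermost redex is a beta-redex, and normalization takes 16 steps.


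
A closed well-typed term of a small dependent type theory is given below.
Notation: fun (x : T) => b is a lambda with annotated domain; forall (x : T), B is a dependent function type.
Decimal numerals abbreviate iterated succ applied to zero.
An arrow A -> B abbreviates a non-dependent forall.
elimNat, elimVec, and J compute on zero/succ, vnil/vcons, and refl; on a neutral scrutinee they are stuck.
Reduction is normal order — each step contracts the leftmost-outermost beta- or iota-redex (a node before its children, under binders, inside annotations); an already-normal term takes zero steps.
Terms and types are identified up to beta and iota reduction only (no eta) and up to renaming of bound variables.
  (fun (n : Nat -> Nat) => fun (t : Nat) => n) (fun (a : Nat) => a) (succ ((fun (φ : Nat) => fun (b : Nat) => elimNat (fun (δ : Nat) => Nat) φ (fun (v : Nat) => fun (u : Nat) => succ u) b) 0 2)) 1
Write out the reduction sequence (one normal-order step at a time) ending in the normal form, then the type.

normal-order reduction sequence:
  (fun (n : Nat -> Nat) => fun (t : Nat) => n) (fun (a : Nat) => a) (succ ((fun (φ : Nat) => fun (b : Nat) => elimNat (fun (δ : Nat) => Nat) φ (fun (v : Nat) => fun (u : Nat) => succ u) b) 0 2)) 1
  ~> (fun (n : Nat) => fun (t : Nat) => t) (succ ((fun (a : Nat) => fun (φ : Nat) => elimNat (fun (b : Nat) => Nat) a (fun (δ : Nat) => fun (v : Nat) => succ v) φ) 0 2)) 1
  ~> (fun (n : Nat) => n) 1
  ~> 1
the term's type:
  Nat


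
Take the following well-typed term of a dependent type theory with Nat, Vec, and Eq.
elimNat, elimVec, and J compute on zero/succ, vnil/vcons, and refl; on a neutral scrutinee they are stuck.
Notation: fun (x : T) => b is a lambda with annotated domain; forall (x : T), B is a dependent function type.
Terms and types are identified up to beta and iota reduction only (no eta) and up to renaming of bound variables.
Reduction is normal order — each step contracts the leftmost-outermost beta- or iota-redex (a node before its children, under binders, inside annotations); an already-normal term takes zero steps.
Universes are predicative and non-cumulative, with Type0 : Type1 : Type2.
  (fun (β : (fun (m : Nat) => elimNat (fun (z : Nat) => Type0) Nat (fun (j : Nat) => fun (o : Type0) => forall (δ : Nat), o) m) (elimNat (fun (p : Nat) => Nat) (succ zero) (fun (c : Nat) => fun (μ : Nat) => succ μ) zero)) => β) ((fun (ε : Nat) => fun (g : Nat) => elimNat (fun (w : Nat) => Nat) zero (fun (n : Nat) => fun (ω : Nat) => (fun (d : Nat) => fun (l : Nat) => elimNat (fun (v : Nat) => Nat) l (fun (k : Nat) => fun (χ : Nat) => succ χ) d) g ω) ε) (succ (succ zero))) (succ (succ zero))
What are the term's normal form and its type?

reduced normal form:
  succ (succ (succ (succ zero)))
type:
  Nat
observation: contracting a beta-redex first, the term normalizes in 28 steps.


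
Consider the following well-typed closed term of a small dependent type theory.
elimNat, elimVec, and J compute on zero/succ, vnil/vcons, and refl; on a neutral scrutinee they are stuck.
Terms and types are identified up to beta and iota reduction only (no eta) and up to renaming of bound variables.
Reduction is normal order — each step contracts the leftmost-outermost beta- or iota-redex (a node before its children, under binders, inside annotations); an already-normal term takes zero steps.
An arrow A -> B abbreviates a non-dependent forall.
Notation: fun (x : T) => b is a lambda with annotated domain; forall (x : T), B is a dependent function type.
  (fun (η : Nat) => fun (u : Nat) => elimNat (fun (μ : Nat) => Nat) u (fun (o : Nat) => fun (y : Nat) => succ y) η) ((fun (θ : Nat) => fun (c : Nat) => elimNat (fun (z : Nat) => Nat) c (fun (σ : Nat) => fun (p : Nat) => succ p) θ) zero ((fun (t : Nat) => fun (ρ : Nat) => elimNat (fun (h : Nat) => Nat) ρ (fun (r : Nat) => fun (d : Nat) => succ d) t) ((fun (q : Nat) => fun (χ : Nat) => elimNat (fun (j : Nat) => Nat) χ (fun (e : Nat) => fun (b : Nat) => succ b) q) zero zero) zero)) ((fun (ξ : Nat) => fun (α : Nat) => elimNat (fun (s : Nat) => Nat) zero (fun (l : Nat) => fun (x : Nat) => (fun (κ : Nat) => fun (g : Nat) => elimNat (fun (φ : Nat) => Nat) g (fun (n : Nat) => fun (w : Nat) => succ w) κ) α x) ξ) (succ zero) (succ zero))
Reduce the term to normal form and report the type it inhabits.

resulting normal form:
  succ zero
inferred type:
  Nat
observation: contracting a beta-redex first, the term normalizes in 24 steps.


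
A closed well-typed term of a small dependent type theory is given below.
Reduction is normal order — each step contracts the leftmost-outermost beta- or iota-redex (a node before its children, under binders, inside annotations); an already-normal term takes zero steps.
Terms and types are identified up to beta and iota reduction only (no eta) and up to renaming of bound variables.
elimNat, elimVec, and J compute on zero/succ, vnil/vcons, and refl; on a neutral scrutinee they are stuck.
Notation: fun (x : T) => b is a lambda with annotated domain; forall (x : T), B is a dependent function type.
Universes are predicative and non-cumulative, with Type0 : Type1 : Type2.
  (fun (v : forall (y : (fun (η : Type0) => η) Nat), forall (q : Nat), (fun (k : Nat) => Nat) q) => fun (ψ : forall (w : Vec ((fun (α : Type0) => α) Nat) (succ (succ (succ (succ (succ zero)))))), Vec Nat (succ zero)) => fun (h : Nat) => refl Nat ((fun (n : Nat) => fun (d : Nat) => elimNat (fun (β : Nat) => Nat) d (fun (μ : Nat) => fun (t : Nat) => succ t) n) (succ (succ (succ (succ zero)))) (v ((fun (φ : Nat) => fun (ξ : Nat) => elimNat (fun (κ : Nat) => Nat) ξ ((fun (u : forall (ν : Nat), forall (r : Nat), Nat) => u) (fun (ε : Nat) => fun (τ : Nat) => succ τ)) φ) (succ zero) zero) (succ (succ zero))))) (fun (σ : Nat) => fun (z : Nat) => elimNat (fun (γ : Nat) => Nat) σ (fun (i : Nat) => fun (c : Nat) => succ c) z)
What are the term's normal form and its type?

resulting normal form:
  fun (v : forall (y : Vec Nat (succ (succ (succ (succ (succ zero)))))), Vec Nat (succ zero)) => fun (η : Nat) => refl Nat (succ (succ (succ (succ (succ (succ (succ zero)))))))
the term's type:
  forall (v : forall (y : Vec Nat (succ (succ (succ (succ (succ zero)))))), Vec Nat (succ zero)), forall (η : Nat), Eq Nat (succ (succ (succ (succ (succ (succ (succ zero))))))) (succ (succ (succ (succ (succ (succ (succ zero)))))))
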